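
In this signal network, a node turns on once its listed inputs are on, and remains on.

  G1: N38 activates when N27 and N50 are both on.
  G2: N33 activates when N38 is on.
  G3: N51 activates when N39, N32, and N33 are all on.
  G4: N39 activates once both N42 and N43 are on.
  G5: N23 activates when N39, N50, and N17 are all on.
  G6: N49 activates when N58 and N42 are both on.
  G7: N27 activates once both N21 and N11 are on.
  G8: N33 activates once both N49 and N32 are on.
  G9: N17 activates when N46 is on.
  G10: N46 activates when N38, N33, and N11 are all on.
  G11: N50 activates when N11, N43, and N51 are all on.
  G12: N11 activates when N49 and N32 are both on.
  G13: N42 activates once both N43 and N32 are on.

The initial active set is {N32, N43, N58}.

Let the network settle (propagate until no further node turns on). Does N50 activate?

N43 and N32 are on, so N42 activates (G13).
G6: N58 and N42 on → N49 on.
N42 and N43 are on, so N39 activates (G4).
N49 and N32 are on, so N33 activates (G8).
N49 and N32 are on, so N11 activates (G12).
G3: N39, N32, and N33 on → N51 on.
N11, N43, and N51 are on, so N50 activates (G11).

Yes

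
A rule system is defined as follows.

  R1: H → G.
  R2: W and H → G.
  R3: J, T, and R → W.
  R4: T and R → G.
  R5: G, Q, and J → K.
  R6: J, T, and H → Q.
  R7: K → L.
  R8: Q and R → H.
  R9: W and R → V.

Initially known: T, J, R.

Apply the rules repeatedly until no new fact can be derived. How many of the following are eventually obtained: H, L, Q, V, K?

1

From J, T, and R, R3 gives W.
W and R hold, so V follows (R9).
H would need Q and R (R8), but Q is never established.
L would need K (R7), but K is never established.
Q would need J, T, and H (R6), but H is never established.
V: reached.
K would need G, Q, and J (R5), but Q is never established.
Reached: V — 1 of the 5.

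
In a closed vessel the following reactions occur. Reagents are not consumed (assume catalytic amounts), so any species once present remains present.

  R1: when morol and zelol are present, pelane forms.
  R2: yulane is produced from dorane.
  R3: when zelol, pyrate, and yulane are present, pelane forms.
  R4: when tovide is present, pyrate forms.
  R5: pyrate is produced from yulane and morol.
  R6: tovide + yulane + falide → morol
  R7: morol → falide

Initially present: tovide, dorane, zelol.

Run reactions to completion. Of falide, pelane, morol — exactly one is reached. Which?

tovide present → pyrate forms (R4).
dorane present → yulane forms (R2).
zelol, pyrate, and yulane present → pelane forms (R3).
morol would need tovide, yulane, and falide (R6), but falide never forms. falide would need morol (R7), but morol never forms.

pelane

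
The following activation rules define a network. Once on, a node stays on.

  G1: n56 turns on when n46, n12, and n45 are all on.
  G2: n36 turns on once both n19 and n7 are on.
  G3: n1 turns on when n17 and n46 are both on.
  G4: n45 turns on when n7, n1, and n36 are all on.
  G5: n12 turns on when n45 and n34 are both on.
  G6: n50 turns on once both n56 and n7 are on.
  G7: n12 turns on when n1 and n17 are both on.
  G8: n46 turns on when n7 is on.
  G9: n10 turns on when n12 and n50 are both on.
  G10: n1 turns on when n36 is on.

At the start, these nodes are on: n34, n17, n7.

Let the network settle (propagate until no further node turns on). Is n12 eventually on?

Yes

G8: n7 on → n46 on.
G3: n17 and n46 on → n1 on.
n1 and n17 are on, so n12 turns on (G7).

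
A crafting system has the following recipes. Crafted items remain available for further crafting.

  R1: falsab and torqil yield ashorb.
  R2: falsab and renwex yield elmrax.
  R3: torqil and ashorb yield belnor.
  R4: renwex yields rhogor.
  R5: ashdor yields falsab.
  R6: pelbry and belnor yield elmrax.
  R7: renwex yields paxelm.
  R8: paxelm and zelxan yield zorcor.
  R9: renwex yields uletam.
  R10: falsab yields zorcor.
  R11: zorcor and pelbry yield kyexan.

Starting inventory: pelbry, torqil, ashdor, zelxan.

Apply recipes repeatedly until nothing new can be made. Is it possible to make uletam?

uletam would need renwex (R9), but renwex is never obtained.

No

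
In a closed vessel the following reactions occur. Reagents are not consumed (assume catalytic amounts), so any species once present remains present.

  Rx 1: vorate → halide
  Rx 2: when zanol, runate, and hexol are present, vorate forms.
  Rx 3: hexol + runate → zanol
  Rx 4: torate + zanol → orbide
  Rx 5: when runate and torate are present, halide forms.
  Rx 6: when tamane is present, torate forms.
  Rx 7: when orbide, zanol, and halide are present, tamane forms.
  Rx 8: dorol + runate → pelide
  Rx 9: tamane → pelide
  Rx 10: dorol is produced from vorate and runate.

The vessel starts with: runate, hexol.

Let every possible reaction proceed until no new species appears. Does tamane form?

tamane would need orbide, zanol, and halide (Rx 7), but orbide never forms.

No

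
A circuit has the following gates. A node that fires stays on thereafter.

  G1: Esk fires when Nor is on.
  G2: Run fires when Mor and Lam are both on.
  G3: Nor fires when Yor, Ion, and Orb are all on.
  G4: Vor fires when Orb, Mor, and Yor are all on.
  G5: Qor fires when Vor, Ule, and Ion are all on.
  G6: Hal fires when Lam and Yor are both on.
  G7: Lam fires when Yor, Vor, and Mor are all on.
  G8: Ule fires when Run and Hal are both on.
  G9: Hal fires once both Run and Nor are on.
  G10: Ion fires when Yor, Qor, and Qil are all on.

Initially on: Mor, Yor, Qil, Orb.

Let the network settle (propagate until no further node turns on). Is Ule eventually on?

Yes

G4: Orb, Mor, and Yor on → Vor on.
Yor, Vor, and Mor are on, so Lam fires (G7).
Mor and Lam are on, so Run fires (G2).
G6: Lam and Yor on → Hal on.
G8: Run and Hal on → Ule on.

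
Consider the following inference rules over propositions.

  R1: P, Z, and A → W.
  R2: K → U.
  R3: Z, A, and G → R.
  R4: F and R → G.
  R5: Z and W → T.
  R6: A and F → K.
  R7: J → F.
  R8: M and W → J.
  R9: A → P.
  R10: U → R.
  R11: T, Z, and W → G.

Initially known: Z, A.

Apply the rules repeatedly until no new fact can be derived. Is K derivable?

K would need A and F (R6), but F is never established.

No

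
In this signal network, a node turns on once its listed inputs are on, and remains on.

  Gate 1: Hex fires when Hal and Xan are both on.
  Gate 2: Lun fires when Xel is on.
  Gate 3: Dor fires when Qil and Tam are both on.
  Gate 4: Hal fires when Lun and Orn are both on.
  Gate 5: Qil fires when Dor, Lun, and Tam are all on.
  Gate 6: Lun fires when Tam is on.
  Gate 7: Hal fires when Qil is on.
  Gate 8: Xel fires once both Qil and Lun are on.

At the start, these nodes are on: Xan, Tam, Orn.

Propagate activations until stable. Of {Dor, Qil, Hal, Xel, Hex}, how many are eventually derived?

2

Tam is on, so Lun fires (Gate 6).
Gate 4: Lun and Orn on → Hal on.
Gate 1: Hal and Xan on → Hex on.
Dor would need Qil and Tam (Gate 3), but Qil never turns on.
Qil would need Dor, Lun, and Tam (Gate 5), but Dor never turns on.
Hal: reached.
Xel would need Qil and Lun (Gate 8), but Qil never turns on.
Hex: reached.
Reached: Hal and Hex — 2 of the 5.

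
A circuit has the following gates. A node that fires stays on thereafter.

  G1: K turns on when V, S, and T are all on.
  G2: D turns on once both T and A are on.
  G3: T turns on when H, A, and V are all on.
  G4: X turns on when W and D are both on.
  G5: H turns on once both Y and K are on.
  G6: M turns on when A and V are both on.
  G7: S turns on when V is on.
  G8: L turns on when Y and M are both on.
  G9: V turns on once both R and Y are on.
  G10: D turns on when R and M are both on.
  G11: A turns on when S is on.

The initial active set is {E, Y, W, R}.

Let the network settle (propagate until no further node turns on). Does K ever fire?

K would need V, S, and T (G1), but T never turns on.

No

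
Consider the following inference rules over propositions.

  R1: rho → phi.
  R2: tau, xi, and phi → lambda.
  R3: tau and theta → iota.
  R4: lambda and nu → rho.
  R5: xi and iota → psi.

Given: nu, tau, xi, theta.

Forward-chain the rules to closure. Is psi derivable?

tau and theta hold, so iota follows (R3).
From xi and iota, R5 gives psi.

Yes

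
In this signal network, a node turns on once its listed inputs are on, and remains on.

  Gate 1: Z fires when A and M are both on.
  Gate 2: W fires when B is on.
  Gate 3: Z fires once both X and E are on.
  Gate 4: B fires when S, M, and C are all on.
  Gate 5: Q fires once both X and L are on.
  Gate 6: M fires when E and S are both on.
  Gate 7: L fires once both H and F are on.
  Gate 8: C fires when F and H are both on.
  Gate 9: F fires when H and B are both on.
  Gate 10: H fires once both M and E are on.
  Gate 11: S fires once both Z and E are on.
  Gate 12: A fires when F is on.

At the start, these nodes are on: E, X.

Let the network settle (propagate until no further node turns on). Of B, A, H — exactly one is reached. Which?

Gate 3: X and E on → Z on.
Gate 11: Z and E on → S on.
E and S are on, so M fires (Gate 6).
Gate 10: M and E on → H on.
B would need S, M, and C (Gate 4), but C never turns on. A would need F (Gate 12), but F never turns on.

H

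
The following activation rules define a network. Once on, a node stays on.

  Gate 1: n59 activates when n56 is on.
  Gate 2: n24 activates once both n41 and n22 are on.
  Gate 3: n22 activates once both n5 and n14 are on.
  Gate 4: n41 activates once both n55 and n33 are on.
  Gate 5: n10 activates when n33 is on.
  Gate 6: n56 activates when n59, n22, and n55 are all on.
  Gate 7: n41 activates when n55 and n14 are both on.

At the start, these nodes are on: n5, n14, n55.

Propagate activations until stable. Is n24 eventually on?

Yes

Gate 3: n5 and n14 on → n22 on.
Gate 7: n55 and n14 on → n41 on.
Gate 2: n41 and n22 on → n24 on.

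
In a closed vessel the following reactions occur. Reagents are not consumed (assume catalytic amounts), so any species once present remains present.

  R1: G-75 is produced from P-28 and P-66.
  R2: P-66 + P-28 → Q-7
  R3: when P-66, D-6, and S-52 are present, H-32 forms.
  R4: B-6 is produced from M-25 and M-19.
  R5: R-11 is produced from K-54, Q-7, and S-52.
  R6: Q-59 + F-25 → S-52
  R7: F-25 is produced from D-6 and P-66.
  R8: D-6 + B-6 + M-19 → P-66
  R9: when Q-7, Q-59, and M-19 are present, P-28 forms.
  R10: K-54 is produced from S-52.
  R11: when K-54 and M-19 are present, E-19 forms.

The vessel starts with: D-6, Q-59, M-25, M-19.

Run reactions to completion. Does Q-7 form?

Q-7 would need P-66 and P-28 (R2), but P-28 never forms.

No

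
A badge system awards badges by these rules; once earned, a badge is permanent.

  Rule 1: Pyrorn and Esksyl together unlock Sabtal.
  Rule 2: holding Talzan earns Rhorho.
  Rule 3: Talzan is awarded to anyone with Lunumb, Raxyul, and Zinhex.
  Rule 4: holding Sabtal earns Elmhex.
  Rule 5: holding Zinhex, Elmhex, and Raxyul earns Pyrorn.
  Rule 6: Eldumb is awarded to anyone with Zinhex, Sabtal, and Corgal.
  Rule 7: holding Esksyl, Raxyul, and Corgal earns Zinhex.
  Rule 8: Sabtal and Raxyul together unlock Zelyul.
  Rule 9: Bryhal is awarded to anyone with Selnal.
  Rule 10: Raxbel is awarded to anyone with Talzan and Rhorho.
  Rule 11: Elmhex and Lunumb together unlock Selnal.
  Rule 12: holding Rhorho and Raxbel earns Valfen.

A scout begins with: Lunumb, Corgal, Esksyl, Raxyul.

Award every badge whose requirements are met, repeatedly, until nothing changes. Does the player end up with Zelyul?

Zelyul would need Sabtal and Raxyul (Rule 8), but Sabtal is never earned.

No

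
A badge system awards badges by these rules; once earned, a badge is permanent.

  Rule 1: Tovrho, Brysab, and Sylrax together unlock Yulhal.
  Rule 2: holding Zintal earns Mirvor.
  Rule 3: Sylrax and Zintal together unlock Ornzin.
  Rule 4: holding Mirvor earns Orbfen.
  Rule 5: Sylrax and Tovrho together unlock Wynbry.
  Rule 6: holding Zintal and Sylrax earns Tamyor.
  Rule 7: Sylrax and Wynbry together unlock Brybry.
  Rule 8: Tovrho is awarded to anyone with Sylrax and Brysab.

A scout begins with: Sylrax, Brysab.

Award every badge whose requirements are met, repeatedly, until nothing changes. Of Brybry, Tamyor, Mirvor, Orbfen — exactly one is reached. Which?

Brybry

With Sylrax and Brysab, Tovrho is earned (Rule 8).
With Sylrax and Tovrho, Wynbry is earned (Rule 5).
With Sylrax and Wynbry, Brybry is earned (Rule 7).
Mirvor would need Zintal (Rule 2), but Zintal is never earned. Orbfen would need Mirvor (Rule 4), but Mirvor is never earned. Tamyor would need Zintal and Sylrax (Rule 6), but Zintal is never earned.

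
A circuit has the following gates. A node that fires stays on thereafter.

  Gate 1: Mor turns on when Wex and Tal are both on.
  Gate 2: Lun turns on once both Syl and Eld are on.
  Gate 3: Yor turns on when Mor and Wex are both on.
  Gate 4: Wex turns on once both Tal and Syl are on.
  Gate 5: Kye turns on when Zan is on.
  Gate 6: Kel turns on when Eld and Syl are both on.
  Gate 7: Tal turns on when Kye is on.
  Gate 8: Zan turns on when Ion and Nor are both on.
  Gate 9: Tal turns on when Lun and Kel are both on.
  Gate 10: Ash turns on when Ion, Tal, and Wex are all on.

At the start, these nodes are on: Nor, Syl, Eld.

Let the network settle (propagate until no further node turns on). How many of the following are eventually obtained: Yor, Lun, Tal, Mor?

Eld and Syl are on, so Kel turns on (Gate 6).
Gate 2: Syl and Eld on → Lun on.
Lun and Kel are on, so Tal turns on (Gate 9).
Tal and Syl are on, so Wex turns on (Gate 4).
Gate 1: Wex and Tal on → Mor on.
Gate 3: Mor and Wex on → Yor on.
Yor: reached.
Lun: reached.
Tal: reached.
Mor: reached.
All 4 are reached.

4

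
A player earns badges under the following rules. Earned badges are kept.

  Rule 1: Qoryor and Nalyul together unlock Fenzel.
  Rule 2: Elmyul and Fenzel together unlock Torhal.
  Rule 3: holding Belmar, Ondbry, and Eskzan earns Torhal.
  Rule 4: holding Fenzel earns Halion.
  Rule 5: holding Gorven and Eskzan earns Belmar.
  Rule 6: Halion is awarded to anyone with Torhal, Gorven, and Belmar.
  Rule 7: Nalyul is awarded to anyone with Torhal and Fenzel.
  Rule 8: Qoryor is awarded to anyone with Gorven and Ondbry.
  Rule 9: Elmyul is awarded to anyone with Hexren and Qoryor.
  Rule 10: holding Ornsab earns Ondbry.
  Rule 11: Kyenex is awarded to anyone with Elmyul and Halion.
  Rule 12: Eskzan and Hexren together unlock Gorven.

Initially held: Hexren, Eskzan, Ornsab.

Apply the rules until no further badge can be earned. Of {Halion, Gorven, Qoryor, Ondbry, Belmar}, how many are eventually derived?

With Ornsab, Ondbry is earned (Rule 10).
With Eskzan and Hexren, Gorven is earned (Rule 12).
With Gorven and Ondbry, Qoryor is earned (Rule 8).
With Gorven and Eskzan, Belmar is earned (Rule 5).
With Belmar, Ondbry, and Eskzan, Torhal is earned (Rule 3).
With Torhal, Gorven, and Belmar, Halion is earned (Rule 6).
Halion: reached.
Gorven: reached.
Qoryor: reached.
Ondbry: reached.
Belmar: reached.
All 5 are reached.

5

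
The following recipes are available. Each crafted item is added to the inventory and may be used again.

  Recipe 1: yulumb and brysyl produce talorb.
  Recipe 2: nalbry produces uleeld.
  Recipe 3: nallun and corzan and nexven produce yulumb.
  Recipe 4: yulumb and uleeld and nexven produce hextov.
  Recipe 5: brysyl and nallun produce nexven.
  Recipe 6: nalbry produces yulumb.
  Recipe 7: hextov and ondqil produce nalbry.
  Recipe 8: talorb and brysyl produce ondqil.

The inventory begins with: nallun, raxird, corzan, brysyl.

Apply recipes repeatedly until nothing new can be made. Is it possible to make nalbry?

No

nalbry would need hextov and ondqil (Recipe 7), but hextov is never obtained.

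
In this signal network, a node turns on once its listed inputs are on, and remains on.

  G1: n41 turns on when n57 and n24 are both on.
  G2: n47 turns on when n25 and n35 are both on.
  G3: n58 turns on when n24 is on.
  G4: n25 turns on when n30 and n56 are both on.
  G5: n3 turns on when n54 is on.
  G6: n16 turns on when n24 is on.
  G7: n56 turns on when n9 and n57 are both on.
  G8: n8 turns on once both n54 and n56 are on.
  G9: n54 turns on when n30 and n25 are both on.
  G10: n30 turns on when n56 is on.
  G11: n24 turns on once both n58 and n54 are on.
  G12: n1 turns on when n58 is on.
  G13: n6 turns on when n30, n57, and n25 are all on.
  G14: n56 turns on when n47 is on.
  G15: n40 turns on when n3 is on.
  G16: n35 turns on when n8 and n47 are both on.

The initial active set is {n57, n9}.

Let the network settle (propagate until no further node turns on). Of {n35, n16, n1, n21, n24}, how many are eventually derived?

n35 would need n8 and n47 (G16), but n47 never turns on.
n16 would need n24 (G6), but n24 never turns on.
n1 would need n58 (G12), but n58 never turns on.
No rule produces n21, and it is not given.
n24 would need n58 and n54 (G11), but n58 never turns on.
None of the 5 are reached.

0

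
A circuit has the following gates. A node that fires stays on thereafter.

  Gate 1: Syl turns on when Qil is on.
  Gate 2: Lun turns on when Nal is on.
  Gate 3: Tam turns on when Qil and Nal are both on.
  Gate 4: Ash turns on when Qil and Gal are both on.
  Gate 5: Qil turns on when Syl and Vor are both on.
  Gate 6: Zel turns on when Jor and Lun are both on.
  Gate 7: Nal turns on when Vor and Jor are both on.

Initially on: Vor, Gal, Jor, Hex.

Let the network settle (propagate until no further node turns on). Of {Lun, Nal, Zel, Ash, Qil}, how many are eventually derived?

Gate 7: Vor and Jor on → Nal on.
Nal is on, so Lun turns on (Gate 2).
Jor and Lun are on, so Zel turns on (Gate 6).
Lun: reached.
Nal: reached.
Zel: reached.
Ash would need Qil and Gal (Gate 4), but Qil never turns on.
Qil would need Syl and Vor (Gate 5), but Syl never turns on.
Reached: Lun, Nal, and Zel — 3 of the 5.

3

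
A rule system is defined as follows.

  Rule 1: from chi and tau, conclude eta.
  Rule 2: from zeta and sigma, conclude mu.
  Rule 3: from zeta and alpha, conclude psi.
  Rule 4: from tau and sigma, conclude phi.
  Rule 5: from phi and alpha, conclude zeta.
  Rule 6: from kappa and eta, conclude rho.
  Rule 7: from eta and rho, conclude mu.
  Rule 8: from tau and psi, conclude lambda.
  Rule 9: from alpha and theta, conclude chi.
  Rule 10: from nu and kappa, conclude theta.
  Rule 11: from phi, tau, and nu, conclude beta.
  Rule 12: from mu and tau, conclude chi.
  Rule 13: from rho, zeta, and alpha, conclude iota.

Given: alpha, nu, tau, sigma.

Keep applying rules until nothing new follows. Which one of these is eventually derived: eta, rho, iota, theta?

tau and sigma hold, so phi follows (Rule 4).
phi and alpha hold, so zeta follows (Rule 5).
zeta and sigma hold, so mu follows (Rule 2).
mu and tau hold, so chi follows (Rule 12).
From chi and tau, Rule 1 gives eta.
theta would need nu and kappa (Rule 10), but kappa is never established. iota would need rho, zeta, and alpha (Rule 13), but rho is never established. rho would need kappa and eta (Rule 6), but kappa is never established.

eta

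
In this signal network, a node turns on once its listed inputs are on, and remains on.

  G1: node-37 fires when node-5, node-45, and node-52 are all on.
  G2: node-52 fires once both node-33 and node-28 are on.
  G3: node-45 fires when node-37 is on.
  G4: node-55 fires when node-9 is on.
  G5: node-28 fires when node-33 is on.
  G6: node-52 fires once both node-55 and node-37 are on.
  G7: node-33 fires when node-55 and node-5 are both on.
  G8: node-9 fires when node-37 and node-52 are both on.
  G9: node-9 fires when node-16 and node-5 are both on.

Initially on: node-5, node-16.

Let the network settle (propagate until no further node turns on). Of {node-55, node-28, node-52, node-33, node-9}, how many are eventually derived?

G9: node-16 and node-5 on → node-9 on.
node-9 is on, so node-55 fires (G4).
G7: node-55 and node-5 on → node-33 on.
G5: node-33 on → node-28 on.
node-33 and node-28 are on, so node-52 fires (G2).
node-55: reached.
node-28: reached.
node-52: reached.
node-33: reached.
node-9: reached.
All 5 are reached.

5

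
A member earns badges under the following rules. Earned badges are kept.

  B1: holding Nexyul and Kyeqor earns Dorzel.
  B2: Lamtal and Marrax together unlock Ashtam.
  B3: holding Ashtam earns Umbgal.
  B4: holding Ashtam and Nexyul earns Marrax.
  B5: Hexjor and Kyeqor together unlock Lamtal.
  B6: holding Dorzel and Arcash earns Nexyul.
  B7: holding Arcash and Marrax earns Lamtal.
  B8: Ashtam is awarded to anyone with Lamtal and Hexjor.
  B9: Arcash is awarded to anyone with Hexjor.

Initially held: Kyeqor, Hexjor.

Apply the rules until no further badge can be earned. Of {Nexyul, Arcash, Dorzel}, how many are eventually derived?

1

With Hexjor, Arcash is earned (B9).
Nexyul would need Dorzel and Arcash (B6), but Dorzel is never earned.
Arcash: reached.
Dorzel would need Nexyul and Kyeqor (B1), but Nexyul is never earned.
Reached: Arcash — 1 of the 3.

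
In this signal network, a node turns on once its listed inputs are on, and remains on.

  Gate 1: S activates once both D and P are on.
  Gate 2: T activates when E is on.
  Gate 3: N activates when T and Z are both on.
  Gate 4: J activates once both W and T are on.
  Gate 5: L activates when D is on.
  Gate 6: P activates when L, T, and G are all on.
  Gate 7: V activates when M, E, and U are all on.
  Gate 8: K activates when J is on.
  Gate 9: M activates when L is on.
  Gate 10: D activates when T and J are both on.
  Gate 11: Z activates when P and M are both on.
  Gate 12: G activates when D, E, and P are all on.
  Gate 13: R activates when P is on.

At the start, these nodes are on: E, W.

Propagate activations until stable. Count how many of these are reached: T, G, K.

2

E is on, so T activates (Gate 2).
Gate 4: W and T on → J on.
Gate 8: J on → K on.
T: reached.
G would need D, E, and P (Gate 12), but P never turns on.
K: reached.
Reached: T and K — 2 of the 3.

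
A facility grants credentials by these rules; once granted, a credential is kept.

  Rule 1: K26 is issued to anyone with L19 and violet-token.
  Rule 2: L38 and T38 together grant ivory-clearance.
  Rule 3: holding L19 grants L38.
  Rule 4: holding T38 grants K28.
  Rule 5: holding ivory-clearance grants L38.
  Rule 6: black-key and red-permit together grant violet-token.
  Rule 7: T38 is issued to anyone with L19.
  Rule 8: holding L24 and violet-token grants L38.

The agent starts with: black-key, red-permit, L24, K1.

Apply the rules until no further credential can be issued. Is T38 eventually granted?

No

T38 would need L19 (Rule 7), but L19 is never granted.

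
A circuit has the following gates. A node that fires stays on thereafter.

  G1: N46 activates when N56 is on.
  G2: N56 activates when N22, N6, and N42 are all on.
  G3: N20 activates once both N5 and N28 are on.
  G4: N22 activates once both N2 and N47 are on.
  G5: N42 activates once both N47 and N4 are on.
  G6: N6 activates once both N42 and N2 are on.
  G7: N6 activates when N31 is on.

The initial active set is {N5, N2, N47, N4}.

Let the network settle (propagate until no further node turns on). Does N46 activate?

G5: N47 and N4 on → N42 on.
N2 and N47 are on, so N22 activates (G4).
N42 and N2 are on, so N6 activates (G6).
G2: N22, N6, and N42 on → N56 on.
G1: N56 on → N46 on.

Yes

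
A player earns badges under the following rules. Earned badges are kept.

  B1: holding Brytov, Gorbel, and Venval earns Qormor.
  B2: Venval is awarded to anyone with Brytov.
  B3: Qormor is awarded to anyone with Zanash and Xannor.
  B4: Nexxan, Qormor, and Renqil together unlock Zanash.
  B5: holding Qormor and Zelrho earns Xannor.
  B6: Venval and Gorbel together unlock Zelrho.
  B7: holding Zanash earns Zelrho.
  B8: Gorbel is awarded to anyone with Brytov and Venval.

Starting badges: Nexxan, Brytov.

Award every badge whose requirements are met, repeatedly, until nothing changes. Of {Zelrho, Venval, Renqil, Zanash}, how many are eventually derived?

2

With Brytov, Venval is earned (B2).
With Brytov and Venval, Gorbel is earned (B8).
With Venval and Gorbel, Zelrho is earned (B6).
Zelrho: reached.
Venval: reached.
No rule produces Renqil, and it is not given.
Zanash would need Nexxan, Qormor, and Renqil (B4), but Renqil is never earned.
Reached: Zelrho and Venval — 2 of the 4.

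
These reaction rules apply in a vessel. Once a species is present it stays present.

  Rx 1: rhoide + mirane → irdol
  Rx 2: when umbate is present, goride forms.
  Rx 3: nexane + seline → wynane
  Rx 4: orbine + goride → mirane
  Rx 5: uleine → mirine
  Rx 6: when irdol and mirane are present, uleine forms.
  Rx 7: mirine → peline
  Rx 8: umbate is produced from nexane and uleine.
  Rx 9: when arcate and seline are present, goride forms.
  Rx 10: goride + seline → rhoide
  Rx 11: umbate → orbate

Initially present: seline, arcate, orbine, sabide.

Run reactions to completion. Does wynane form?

No

wynane would need nexane and seline (Rx 3), but nexane never forms.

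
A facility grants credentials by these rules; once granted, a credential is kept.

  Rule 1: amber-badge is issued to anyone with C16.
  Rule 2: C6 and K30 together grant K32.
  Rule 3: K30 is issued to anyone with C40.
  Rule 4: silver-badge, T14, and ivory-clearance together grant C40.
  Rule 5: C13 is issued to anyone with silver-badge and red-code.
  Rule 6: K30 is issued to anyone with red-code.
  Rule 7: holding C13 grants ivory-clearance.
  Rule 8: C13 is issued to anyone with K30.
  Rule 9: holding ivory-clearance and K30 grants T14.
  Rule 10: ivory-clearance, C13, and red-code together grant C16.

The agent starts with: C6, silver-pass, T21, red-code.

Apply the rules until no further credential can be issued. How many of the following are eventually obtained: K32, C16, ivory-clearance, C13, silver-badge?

Holding red-code grants K30 (Rule 6).
Holding C6 and K30 grants K32 (Rule 2).
Holding K30 grants C13 (Rule 8).
Holding C13 grants ivory-clearance (Rule 7).
Holding ivory-clearance, C13, and red-code grants C16 (Rule 10).
K32: reached.
C16: reached.
ivory-clearance: reached.
C13: reached.
No rule produces silver-badge, and it is not given.
Reached: K32, C16, ivory-clearance, and C13 — 4 of the 5.

4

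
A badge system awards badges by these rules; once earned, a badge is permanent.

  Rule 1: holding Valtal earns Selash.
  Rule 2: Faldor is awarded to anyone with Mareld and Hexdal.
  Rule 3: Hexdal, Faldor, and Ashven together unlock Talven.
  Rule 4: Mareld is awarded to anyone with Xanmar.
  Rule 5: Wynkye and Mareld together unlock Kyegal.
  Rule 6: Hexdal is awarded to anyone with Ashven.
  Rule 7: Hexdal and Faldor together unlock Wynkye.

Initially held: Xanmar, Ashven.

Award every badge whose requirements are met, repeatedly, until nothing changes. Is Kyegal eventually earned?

Yes

With Xanmar, Mareld is earned (Rule 4).
With Ashven, Hexdal is earned (Rule 6).
With Mareld and Hexdal, Faldor is earned (Rule 2).
With Hexdal and Faldor, Wynkye is earned (Rule 7).
With Wynkye and Mareld, Kyegal is earned (Rule 5).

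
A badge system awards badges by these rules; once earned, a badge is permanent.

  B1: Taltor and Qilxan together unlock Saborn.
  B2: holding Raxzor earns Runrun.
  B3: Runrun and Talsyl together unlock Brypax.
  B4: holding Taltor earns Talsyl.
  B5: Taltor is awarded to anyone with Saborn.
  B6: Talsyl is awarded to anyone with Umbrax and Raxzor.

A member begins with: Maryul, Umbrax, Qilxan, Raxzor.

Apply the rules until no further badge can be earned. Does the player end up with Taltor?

Taltor would need Saborn (B5), but Saborn is never earned.

No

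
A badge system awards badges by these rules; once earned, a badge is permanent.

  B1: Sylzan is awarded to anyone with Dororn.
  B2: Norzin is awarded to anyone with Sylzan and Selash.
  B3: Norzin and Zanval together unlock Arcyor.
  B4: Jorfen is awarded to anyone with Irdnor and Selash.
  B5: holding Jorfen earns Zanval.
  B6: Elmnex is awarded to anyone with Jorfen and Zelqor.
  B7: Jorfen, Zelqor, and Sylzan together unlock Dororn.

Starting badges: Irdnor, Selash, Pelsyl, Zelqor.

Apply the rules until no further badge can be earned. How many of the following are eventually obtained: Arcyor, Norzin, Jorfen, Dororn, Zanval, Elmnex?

With Irdnor and Selash, Jorfen is earned (B4).
With Jorfen and Zelqor, Elmnex is earned (B6).
With Jorfen, Zanval is earned (B5).
Arcyor would need Norzin and Zanval (B3), but Norzin is never earned.
Norzin would need Sylzan and Selash (B2), but Sylzan is never earned.
Jorfen: reached.
Dororn would need Jorfen, Zelqor, and Sylzan (B7), but Sylzan is never earned.
Zanval: reached.
Elmnex: reached.
Reached: Jorfen, Zanval, and Elmnex — 3 of the 6.

3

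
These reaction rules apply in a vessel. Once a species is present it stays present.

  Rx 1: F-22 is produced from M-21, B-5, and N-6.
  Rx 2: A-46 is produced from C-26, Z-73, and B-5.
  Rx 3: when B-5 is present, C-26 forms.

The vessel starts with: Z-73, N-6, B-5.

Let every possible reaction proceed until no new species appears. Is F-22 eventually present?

No

F-22 would need M-21, B-5, and N-6 (Rx 1), but M-21 never forms.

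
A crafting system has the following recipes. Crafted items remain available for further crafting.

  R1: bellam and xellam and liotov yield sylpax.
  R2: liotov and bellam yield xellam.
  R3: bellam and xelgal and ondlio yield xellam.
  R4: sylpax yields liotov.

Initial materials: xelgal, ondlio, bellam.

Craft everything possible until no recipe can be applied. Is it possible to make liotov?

liotov would need sylpax (R4), but sylpax is never obtained.

No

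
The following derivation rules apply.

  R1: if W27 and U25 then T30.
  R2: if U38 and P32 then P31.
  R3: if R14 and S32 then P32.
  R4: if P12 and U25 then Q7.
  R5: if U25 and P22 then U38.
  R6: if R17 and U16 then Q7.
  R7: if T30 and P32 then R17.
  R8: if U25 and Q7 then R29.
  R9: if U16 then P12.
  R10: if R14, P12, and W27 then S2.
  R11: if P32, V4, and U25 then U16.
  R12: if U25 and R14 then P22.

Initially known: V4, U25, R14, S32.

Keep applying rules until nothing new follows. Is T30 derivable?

No

T30 would need W27 and U25 (R1), but W27 is never established.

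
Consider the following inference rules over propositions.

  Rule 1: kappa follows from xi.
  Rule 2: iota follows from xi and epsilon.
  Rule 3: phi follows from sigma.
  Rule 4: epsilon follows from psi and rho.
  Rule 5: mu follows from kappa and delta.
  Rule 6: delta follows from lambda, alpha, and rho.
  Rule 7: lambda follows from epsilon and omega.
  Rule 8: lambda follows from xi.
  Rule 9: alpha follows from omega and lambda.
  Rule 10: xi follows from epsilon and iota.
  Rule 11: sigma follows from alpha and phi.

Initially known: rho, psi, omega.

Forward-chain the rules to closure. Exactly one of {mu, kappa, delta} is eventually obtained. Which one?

psi and rho hold, so epsilon follows (Rule 4).
From epsilon and omega, Rule 7 gives lambda.
From omega and lambda, Rule 9 gives alpha.
lambda, alpha, and rho hold, so delta follows (Rule 6).
mu would need kappa and delta (Rule 5), but kappa is never established. kappa would need xi (Rule 1), but xi is never established.

delta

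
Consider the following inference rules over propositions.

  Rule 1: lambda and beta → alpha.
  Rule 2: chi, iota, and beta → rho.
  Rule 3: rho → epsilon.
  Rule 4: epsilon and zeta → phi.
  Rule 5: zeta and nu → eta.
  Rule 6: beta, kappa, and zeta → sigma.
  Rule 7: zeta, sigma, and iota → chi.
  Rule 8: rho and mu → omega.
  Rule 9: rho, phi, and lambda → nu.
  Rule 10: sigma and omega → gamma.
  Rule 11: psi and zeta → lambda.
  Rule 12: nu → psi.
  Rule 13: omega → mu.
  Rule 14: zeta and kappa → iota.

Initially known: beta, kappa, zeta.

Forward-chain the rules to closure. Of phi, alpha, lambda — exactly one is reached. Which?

phi

From beta, kappa, and zeta, Rule 6 gives sigma.
From zeta and kappa, Rule 14 gives iota.
zeta, sigma, and iota hold, so chi follows (Rule 7).
chi, iota, and beta hold, so rho follows (Rule 2).
From rho, Rule 3 gives epsilon.
epsilon and zeta hold, so phi follows (Rule 4).
alpha would need lambda and beta (Rule 1), but lambda is never established. lambda would need psi and zeta (Rule 11), but psi is never established.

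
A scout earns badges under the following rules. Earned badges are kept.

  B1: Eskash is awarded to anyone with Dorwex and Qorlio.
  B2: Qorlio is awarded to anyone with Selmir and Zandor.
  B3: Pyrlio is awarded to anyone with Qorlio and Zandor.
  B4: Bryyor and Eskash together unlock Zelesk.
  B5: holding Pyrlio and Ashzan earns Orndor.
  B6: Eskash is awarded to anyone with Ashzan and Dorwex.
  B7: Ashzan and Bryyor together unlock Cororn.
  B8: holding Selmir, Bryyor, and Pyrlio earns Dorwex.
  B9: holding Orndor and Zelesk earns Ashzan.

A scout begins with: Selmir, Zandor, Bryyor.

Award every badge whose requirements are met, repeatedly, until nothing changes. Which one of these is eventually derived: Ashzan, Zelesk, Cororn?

Zelesk

With Selmir and Zandor, Qorlio is earned (B2).
With Qorlio and Zandor, Pyrlio is earned (B3).
With Selmir, Bryyor, and Pyrlio, Dorwex is earned (B8).
With Dorwex and Qorlio, Eskash is earned (B1).
With Bryyor and Eskash, Zelesk is earned (B4).
Cororn would need Ashzan and Bryyor (B7), but Ashzan is never earned. Ashzan would need Orndor and Zelesk (B9), but Orndor is never earned.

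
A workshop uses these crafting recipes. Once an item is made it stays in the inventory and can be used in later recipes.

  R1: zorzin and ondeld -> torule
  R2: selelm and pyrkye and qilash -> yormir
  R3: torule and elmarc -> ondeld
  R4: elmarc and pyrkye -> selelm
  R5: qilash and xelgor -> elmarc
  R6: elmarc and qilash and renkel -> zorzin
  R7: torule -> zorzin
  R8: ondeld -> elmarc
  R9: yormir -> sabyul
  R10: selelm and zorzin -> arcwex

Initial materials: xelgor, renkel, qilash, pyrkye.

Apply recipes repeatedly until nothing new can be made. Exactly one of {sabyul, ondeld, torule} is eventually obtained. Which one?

sabyul

qilash and xelgor -> elmarc (R5).
Using R4, elmarc and pyrkye make selelm.
selelm and pyrkye and qilash -> yormir (R2).
Using R9, yormir makes sabyul.
torule would need zorzin and ondeld (R1), but ondeld is never obtained. ondeld would need torule and elmarc (R3), but torule is never obtained.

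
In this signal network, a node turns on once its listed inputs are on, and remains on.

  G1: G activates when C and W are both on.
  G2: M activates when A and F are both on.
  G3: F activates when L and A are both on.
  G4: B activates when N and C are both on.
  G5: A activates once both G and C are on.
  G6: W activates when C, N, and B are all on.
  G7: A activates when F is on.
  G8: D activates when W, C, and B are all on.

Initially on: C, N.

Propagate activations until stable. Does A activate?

Yes

G4: N and C on → B on.
C, N, and B are on, so W activates (G6).
C and W are on, so G activates (G1).
G5: G and C on → A on.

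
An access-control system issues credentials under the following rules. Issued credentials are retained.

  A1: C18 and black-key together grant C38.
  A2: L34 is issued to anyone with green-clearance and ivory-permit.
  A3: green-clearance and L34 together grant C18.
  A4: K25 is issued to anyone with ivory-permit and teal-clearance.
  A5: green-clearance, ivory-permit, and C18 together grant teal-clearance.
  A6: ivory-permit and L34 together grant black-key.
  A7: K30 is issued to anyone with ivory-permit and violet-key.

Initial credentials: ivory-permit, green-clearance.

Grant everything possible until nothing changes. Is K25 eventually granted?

Yes

Holding green-clearance and ivory-permit grants L34 (A2).
Holding green-clearance and L34 grants C18 (A3).
Holding green-clearance, ivory-permit, and C18 grants teal-clearance (A5).
Holding ivory-permit and teal-clearance grants K25 (A4).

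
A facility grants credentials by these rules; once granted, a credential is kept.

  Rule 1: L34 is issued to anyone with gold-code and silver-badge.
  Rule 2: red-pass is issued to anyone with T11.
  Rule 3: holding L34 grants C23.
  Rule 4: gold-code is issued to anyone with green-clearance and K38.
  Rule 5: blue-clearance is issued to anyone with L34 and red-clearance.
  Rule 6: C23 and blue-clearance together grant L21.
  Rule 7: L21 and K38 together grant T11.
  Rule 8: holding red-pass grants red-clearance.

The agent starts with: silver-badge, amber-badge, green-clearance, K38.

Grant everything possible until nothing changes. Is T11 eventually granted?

No

T11 would need L21 and K38 (Rule 7), but L21 is never granted.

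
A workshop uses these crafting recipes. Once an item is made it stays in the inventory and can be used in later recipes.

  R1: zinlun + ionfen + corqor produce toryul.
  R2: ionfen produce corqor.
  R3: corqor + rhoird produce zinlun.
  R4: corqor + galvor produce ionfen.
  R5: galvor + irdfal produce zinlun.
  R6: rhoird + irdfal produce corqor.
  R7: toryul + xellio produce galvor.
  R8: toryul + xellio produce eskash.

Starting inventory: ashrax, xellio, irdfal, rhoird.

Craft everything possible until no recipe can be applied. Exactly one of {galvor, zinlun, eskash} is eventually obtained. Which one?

rhoird + irdfal → corqor (R6).
Using R3, corqor and rhoird make zinlun.
galvor would need toryul and xellio (R7), but toryul is never obtained. eskash would need toryul and xellio (R8), but toryul is never obtained.

zinlun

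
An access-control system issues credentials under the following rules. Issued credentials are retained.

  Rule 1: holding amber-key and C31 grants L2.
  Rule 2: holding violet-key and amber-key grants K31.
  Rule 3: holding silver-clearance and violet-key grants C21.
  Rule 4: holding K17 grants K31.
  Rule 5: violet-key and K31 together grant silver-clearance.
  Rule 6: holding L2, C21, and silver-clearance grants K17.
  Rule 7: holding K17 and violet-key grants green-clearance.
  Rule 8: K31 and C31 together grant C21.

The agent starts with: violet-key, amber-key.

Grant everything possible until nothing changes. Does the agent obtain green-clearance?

No

green-clearance would need K17 and violet-key (Rule 7), but K17 is never granted.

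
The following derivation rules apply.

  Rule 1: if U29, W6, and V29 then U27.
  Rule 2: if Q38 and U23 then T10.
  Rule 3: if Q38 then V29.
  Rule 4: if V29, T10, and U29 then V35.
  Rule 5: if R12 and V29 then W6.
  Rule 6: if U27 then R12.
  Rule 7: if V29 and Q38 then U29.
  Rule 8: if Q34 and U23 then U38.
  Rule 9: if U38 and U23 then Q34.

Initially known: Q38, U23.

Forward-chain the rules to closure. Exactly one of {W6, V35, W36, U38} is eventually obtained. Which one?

V35

From Q38, Rule 3 gives V29.
Q38 and U23 hold, so T10 follows (Rule 2).
V29 and Q38 hold, so U29 follows (Rule 7).
V29, T10, and U29 hold, so V35 follows (Rule 4).
U38 would need Q34 and U23 (Rule 8), but Q34 is never established. No rule produces W36, and it is not given. W6 would need R12 and V29 (Rule 5), but R12 is never established.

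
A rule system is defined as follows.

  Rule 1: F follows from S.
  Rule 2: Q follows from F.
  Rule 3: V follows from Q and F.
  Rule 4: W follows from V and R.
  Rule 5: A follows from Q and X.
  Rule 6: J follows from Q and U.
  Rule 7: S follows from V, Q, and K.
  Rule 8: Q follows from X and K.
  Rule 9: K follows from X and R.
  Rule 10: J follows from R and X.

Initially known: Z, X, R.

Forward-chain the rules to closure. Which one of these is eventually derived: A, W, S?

From X and R, Rule 9 gives K.
From X and K, Rule 8 gives Q.
Q and X hold, so A follows (Rule 5).
S would need V, Q, and K (Rule 7), but V is never established. W would need V and R (Rule 4), but V is never established.

A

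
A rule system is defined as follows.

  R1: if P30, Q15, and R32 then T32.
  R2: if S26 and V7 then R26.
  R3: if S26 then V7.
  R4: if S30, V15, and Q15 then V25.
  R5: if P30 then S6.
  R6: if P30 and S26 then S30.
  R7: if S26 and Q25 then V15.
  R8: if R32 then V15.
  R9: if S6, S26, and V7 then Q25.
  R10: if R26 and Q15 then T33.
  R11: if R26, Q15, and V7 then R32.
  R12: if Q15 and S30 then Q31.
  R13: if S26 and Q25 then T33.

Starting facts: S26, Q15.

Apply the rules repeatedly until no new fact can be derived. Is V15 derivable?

S26 holds, so V7 follows (R3).
S26 and V7 hold, so R26 follows (R2).
From R26, Q15, and V7, R11 gives R32.
From R32, R8 gives V15.

Yes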